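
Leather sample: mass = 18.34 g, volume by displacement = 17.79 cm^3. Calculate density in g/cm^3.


Density = mass / volume
Density = 18.34 / 17.79 = 1.031 g/cm^3


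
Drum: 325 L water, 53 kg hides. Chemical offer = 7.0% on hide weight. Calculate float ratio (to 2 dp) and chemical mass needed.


Float ratio = 6.13
Chemical needed = 3.71 kg

Float ratio = 325 / 53 = 6.13
Chemical = 53 x 7.0 / 100 = 3.71 kg


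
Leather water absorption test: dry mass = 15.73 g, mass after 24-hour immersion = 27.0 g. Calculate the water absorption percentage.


Water absorbed = 27.0 - 15.73 = 11.27 g
WA% = 11.27 / 15.73 x 100 = 71.6%


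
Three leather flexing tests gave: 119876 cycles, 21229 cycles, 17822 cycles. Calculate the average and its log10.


Average = (119876 + 21229 + 17822) / 3 = 52976 cycles
log10(52976) = 4.72


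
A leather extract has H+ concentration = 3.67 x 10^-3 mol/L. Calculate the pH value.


pH = 2.44


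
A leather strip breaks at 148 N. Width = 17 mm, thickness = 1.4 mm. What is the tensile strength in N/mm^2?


Cross-sectional area = 17 x 1.4 = 23.8 mm^2
Tensile strength = 148 / 23.8 = 6.22 N/mm^2


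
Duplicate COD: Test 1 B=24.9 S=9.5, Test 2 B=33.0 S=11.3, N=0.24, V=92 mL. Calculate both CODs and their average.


COD1 = (24.9 - 9.5) x 0.24 x 8000 / 92 = 321.4 mg/L
COD2 = (33.0 - 11.3) x 0.24 x 8000 / 92 = 452.9 mg/L
Average = (321.4 + 452.9) / 2 = 387.2 mg/L


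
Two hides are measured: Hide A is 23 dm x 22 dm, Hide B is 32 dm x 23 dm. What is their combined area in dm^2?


1242 dm^2

Hide A area = 23 x 22 = 506 dm^2
Hide B area = 32 x 23 = 736 dm^2
Total = 506 + 736 = 1242 dm^2


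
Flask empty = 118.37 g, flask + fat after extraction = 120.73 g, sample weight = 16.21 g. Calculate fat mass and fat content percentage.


Fat mass = 2.36 g
Fat content = 14.6%


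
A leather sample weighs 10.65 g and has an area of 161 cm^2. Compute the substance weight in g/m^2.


Substance weight = mass / area x 10000
SW = 10.65 / 161 x 10000
SW = 661.5 g/m^2


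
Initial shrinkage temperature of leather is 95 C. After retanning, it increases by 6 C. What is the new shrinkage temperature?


101 C

New Ts = 95 + 6 = 101 C


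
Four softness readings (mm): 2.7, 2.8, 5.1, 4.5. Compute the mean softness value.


3.78 mm

Sum = 2.7 + 2.8 + 5.1 + 4.5
Mean = 15.1 / 4 = 3.78 mm


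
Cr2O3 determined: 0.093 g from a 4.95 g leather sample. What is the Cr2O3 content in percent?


1.88%

Cr2O3% = 0.093 / 4.95 x 100
Cr2O3% = 1.88%


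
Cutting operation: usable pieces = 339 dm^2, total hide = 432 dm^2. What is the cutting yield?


Yield = usable / total x 100
Yield = 339 / 432 x 100 = 78.5%


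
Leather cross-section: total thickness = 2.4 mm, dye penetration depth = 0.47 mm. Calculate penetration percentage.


Penetration% = 0.47 / 2.4 x 100
Penetration = 19.6%


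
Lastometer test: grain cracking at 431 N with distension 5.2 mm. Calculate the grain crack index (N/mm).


82.9 N/mm

Grain crack index = force / distension
Index = 431 / 5.2 = 82.9 N/mm


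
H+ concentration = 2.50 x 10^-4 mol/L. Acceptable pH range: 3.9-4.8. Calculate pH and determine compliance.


pH = 3.60
Compliant: No

pH = -log10(2.50 x 10^-4) = 3.60
Range: 3.9 to 4.8
Compliant: No


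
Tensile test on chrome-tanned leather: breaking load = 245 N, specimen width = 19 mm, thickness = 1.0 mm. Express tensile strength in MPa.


Cross-section = 19 x 1.0 = 19.0 mm^2
TS = 245 / 19.0 = 12.89 MPa
(1 N/mm^2 = 1 MPa)


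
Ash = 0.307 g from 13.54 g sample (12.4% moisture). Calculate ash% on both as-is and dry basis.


As-is ash = 2.27%
Dry-basis ash = 2.59%

As-is ash% = 0.307 / 13.54 x 100 = 2.27%
Dry mass = 13.54 x (100 - 12.4) / 100 = 11.86104 g
Dry-basis ash% = 0.307 / 11.86104 x 100 = 2.59%


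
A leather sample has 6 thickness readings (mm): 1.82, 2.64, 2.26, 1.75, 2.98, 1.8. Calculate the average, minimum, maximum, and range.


Average = 2.21 mm
Min = 1.75 mm
Max = 2.98 mm
Range = 1.23 mm


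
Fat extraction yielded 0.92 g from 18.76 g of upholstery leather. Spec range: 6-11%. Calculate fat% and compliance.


Fat content = 4.9%
Compliant: No


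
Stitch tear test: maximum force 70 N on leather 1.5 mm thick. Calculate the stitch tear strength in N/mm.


Stitch tear strength = force / thickness
STS = 70 / 1.5 = 46.7 N/mm


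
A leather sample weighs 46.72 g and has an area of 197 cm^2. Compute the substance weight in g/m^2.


2371.6 g/m^2


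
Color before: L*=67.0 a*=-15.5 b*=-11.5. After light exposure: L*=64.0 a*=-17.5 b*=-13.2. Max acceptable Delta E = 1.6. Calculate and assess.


Delta E = 3.99
Passes: No


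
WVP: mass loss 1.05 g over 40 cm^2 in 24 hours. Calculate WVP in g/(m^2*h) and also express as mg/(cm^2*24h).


WVP = 1.05 / (40 x 24) x 10000 = 10.94 g/(m^2*h)
Mass loss in mg = 1.05 x 1000 = 1050 mg
Per cm^2 per 24h in mg: 1050 x 24 / (40 x 24) = 25200 / 960 = 26.25 mg/(cm^2*24h)


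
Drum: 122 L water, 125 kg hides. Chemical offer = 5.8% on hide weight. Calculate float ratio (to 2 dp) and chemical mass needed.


Float ratio = 122 / 125 = 0.98
Chemical = 125 x 5.8 / 100 = 7.25 kg


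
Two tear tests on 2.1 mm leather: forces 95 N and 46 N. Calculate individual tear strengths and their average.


Tear 1 = 45.2 N/mm
Tear 2 = 21.9 N/mm
Average = 33.6 N/mm

Tear 1 = 95 / 2.1 = 45.2 N/mm
Tear 2 = 46 / 2.1 = 21.9 N/mm
Average = (45.2 + 21.9) / 2 = 33.6 N/mm


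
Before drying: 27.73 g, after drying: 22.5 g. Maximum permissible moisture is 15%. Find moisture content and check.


Moisture content = 18.9%
Acceptable: No

MC = (27.73 - 22.5) / 27.73 x 100 = 18.9%
Maximum: 15%
Acceptable: No


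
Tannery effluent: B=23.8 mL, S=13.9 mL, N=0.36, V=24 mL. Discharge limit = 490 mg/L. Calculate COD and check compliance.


COD = (23.8 - 13.9) x 0.36 x 8000 / 24 = 1188.0 mg/L
Limit: 490 mg/L
Compliant: No


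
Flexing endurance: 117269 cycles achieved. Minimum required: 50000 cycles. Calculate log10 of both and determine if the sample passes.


log10(117269) = 5.07
log10(50000) = 4.70
Passes: Yes


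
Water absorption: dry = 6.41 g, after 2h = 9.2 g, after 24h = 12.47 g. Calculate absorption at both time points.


2h absorption = 43.5%
24h absorption = 94.5%

WA (2h) = (9.2 - 6.41) / 6.41 x 100 = 43.5%
WA (24h) = (12.47 - 6.41) / 6.41 x 100 = 94.5%


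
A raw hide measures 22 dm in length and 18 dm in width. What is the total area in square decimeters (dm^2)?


Area = length x width
Area = 22 x 18 = 396 dm^2


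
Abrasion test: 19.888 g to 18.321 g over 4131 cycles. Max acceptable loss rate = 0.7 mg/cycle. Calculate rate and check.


Rate = 0.379 mg/cycle
Passes: Yes

Loss = 19.888 - 18.321 = 1.567 g
Rate = 1.567 g / 4131 cycles x 1000 = 0.379 mg/cycle
Max = 0.7 mg/cycle
Passes: Yes


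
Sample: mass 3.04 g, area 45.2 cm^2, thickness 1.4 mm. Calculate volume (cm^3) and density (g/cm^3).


Thickness in cm = 1.4 / 10 = 0.14 cm
Volume = 45.2 x 0.14 = 6.328 cm^3
Density = 3.04 / 6.328 = 0.480 g/cm^3


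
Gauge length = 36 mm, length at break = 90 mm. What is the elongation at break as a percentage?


Extension = 90 - 36 = 54 mm
Elongation = 54 / 36 x 100 = 150.0%


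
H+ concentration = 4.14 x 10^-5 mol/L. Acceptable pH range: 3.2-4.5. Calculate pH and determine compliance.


pH = 4.38
Compliant: Yes

pH = -log10(4.14 x 10^-5) = 4.38
Range: 3.2 to 4.5
Compliant: Yes


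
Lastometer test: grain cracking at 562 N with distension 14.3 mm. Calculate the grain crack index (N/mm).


39.3 N/mm


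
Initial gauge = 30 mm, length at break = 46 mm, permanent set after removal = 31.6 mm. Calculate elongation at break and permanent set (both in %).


Elongation at break = 53.3%
Permanent set = 5.3%

Elongation at break = (46 - 30) / 30 x 100 = 53.3%
Permanent set = (31.6 - 30) / 30 x 100 = 5.3%


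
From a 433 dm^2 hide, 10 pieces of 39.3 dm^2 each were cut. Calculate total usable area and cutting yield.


Total usable = 10 x 39.3 = 393.0 dm^2
Yield = 393.0 / 433 x 100 = 90.8%


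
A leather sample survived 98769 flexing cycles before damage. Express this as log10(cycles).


log10(98769) = 4.99


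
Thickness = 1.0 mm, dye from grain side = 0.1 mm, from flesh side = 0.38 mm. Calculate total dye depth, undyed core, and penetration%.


Total dyed = 0.1 + 0.38 = 0.48 mm
Undyed core = 1.0 - 0.48 = 0.52 mm
Penetration = 0.48 / 1.0 x 100 = 48.0%


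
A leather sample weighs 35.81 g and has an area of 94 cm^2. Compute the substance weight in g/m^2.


3809.6 g/m^2

Substance weight = mass / area x 10000
SW = 35.81 / 94 x 10000
SW = 3809.6 g/m^2


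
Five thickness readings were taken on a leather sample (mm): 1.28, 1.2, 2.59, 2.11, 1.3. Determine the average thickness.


1.70 mm


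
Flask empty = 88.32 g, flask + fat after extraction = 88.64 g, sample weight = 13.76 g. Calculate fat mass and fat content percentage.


Fat mass = 0.32 g
Fat content = 2.3%

Fat mass = 88.64 - 88.32 = 0.32 g
Fat% = 0.32 / 13.76 x 100 = 2.3%


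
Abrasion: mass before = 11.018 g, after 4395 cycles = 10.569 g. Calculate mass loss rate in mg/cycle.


Mass loss = 11.018 - 10.569 = 0.449 g
Rate = 0.449 / 4395 x 1000 = 0.102 mg/cycle


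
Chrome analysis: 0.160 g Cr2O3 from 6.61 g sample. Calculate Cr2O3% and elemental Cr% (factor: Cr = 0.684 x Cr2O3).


Cr2O3 = 2.42%
Cr = 1.66%


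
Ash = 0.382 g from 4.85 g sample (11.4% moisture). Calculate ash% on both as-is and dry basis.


As-is ash% = 0.382 / 4.85 x 100 = 7.88%
Dry mass = 4.85 x (100 - 11.4) / 100 = 4.2971 g
Dry-basis ash% = 0.382 / 4.2971 x 100 = 8.89%


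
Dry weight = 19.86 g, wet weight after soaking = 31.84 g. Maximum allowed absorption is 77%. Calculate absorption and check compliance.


Absorption = 60.3%
Compliant: Yes


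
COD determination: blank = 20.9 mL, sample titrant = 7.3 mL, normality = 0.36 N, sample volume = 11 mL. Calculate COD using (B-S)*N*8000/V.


COD = (20.9 - 7.3) x 0.36 x 8000 / 11
COD = 13.6 x 0.36 x 8000 / 11
COD = 3560.7 mg/L


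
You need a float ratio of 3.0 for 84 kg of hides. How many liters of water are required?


Water = hide weight x target ratio
Water = 84 x 3.0 = 252.0 L


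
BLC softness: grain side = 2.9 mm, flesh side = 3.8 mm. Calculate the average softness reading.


Average = (2.9 + 3.8) / 2
Average = 3.35 mm


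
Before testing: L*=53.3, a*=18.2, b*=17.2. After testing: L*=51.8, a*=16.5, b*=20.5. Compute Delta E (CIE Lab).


dL = 51.8 - 53.3 = -1.5
da = 16.5 - 18.2 = -1.7
db = 20.5 - 17.2 = 3.3
dE = sqrt((-1.5)^2 + (-1.7)^2 + (3.3)^2) = 4.00


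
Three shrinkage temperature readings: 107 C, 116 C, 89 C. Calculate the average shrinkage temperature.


Average = (107 + 116 + 89) / 3
Average = 312 / 3 = 104.0 C


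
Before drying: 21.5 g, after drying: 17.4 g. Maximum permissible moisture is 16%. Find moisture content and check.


Moisture content = 19.1%
Acceptable: No

MC = (21.5 - 17.4) / 21.5 x 100 = 19.1%
Maximum: 16%
Acceptable: No


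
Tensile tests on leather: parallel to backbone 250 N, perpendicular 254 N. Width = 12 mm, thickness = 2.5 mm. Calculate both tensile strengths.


Area = 12 x 2.5 = 30.0 mm^2
TS (parallel) = 250 / 30.0 = 8.33 N/mm^2
TS (perpendicular) = 254 / 30.0 = 8.47 N/mm^2


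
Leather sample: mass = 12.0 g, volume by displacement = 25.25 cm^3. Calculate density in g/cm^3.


Density = mass / volume
Density = 12.0 / 25.25 = 0.475 g/cm^3


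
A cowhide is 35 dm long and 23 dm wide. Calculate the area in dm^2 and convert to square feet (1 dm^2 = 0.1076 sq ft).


805 dm^2
86.62 sq ft

Area = 35 x 23 = 805 dm^2
Conversion: 805 x 0.1076 = 86.62 sq ft


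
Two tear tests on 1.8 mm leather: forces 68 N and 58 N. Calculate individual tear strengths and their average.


Tear 1 = 37.8 N/mm
Tear 2 = 32.2 N/mm
Average = 35.0 N/mm


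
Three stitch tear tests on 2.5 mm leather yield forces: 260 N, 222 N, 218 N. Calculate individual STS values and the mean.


STS1 = 260 / 2.5 = 104.0 N/mm
STS2 = 222 / 2.5 = 88.8 N/mm
STS3 = 218 / 2.5 = 87.2 N/mm
Mean = (104.0 + 88.8 + 87.2) / 3 = 93.3 N/mm


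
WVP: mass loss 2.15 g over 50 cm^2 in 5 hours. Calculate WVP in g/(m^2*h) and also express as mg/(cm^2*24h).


WVP = 2.15 / (50 x 5) x 10000 = 86.00 g/(m^2*h)
Mass loss in mg = 2.15 x 1000 = 2150 mg
Per cm^2 per 24h in mg: 2150 x 24 / (50 x 5) = 51600 / 250 = 206.40 mg/(cm^2*24h)


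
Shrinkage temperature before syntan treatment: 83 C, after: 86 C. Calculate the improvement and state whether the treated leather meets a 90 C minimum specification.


Improvement = 86 - 83 = 3 C
Spec check: 86 C >= 90 C? No


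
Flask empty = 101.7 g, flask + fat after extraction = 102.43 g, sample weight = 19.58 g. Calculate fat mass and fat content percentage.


Fat mass = 0.73 g
Fat content = 3.7%


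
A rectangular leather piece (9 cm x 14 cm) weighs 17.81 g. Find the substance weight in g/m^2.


Area = 9 x 14 = 126 cm^2
SW = 17.81 / 126 x 10000 = 1413.5 g/m^2


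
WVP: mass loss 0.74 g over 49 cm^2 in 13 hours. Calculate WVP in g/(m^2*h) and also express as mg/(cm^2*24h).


WVP = 11.62 g/(m^2*h)
Daily rate = 27.88 mg/(cm^2*24h)

WVP = 0.74 / (49 x 13) x 10000 = 11.62 g/(m^2*h)
Mass loss in mg = 0.74 x 1000 = 740 mg
Per cm^2 per 24h in mg: 740 x 24 / (49 x 13) = 17760 / 637 = 27.88 mg/(cm^2*24h)


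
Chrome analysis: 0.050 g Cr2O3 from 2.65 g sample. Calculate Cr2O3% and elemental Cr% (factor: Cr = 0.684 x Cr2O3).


Cr2O3 = 1.89%
Cr = 1.29%


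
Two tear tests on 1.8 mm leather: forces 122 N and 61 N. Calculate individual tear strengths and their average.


Tear 1 = 122 / 1.8 = 67.8 N/mm
Tear 2 = 61 / 1.8 = 33.9 N/mm
Average = (67.8 + 33.9) / 2 = 50.9 N/mm


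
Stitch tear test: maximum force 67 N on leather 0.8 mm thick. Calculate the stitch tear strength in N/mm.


Stitch tear strength = force / thickness
STS = 67 / 0.8 = 83.8 N/mm


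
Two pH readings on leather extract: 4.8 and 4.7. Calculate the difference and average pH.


Difference = |4.8 - 4.7| = 0.1
Average = (4.8 + 4.7) / 2 = 4.75


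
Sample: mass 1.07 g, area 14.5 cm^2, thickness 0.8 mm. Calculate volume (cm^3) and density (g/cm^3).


Volume = 1.160 cm^3
Density = 0.922 g/cm^3


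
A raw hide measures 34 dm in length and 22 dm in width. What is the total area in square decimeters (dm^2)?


Area = length x width
Area = 34 x 22 = 748 dm^2


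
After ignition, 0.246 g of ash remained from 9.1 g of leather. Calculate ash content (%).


Ash% = 0.246 / 9.1 x 100
Ash% = 2.70%


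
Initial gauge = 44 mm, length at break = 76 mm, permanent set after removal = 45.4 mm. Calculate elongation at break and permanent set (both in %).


Elongation at break = (76 - 44) / 44 x 100 = 72.7%
Permanent set = (45.4 - 44) / 44 x 100 = 3.2%


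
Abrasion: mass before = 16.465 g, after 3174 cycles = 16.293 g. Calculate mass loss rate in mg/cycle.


0.054 mg/cycle

Mass loss = 16.465 - 16.293 = 0.172 g
Rate = 0.172 / 3174 x 1000 = 0.054 mg/cycle


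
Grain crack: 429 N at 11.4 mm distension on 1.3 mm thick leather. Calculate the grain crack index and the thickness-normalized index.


Crack index = 429 / 11.4 = 37.6 N/mm
Normalized = 37.6 / 1.3 = 28.9 N/mm per mm


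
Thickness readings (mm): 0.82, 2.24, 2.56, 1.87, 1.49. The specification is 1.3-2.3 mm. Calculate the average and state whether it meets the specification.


Sum = 8.98
Average = 8.98 / 5 = 1.80 mm
Specification range: 1.3 to 2.3 mm
Within spec: Yes


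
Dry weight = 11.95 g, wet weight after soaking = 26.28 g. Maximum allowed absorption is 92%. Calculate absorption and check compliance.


Absorption = 119.9%
Compliant: No


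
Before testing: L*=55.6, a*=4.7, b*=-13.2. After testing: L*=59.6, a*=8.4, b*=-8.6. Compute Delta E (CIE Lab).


Delta E = 7.13

dL = 59.6 - 55.6 = 4.0
da = 8.4 - 4.7 = 3.7
db = -8.6 - (-13.2) = 4.6
dE = sqrt((4.0)^2 + (3.7)^2 + (4.6)^2) = 7.13


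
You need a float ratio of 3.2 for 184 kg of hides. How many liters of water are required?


588.8 L


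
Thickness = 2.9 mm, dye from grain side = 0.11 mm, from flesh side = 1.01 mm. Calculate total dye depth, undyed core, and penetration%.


Total dyed = 1.12 mm
Undyed core = 1.78 mm
Penetration = 38.6%

Total dyed = 0.11 + 1.01 = 1.12 mm
Undyed core = 2.9 - 1.12 = 1.78 mm
Penetration = 1.12 / 2.9 x 100 = 38.6%


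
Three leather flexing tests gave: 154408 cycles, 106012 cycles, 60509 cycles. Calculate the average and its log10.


Average = 106976 cycles
log10 = 5.03


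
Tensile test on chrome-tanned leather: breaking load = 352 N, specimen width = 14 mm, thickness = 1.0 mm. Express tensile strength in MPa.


25.14 MPa


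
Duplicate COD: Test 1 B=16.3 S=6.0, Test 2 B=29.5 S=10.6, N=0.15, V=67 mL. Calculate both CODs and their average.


COD1 = 184.5 mg/L
COD2 = 338.5 mg/L
Average = 261.5 mg/L


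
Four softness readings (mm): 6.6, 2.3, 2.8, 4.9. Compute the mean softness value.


Sum = 6.6 + 2.3 + 2.8 + 4.9
Mean = 16.6 / 4 = 4.15 mm


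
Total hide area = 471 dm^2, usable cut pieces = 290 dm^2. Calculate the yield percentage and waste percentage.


Yield = 61.6%
Waste = 38.4%

Yield = 290 / 471 x 100 = 61.6%
Waste = 471 - 290 = 181 dm^2
Waste% = 100 - 61.6 = 38.4%


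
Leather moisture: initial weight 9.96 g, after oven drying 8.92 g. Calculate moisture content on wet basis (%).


10.4%


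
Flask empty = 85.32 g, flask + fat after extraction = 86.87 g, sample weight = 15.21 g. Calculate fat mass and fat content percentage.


Fat mass = 1.55 g
Fat content = 10.2%

Fat mass = 86.87 - 85.32 = 1.55 g
Fat% = 1.55 / 15.21 x 100 = 10.2%


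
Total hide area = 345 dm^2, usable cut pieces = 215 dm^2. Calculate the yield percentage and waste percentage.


Yield = 62.3%
Waste = 37.7%

Yield = 215 / 345 x 100 = 62.3%
Waste = 345 - 215 = 130 dm^2
Waste% = 100 - 62.3 = 37.7%


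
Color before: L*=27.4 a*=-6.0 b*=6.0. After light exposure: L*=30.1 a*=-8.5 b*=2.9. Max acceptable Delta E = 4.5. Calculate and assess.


dL = 2.7, da = -2.5, db = -3.1
dE = sqrt((2.7)^2 + (-2.5)^2 + (-3.1)^2) = 4.81
Max = 4.5
Passes: No


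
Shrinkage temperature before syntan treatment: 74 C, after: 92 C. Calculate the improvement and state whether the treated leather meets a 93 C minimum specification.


Improvement = 18 C
Meets 93 C spec: No


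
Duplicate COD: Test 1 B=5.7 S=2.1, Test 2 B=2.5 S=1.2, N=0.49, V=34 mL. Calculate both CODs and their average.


COD1 = (5.7 - 2.1) x 0.49 x 8000 / 34 = 415.1 mg/L
COD2 = (2.5 - 1.2) x 0.49 x 8000 / 34 = 149.9 mg/L
Average = (415.1 + 149.9) / 2 = 282.5 mg/L


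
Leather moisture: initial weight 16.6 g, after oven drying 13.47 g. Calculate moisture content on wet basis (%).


Moisture = 16.6 - 13.47 = 3.13 g
MC = 3.13 / 16.6 x 100 = 18.9%


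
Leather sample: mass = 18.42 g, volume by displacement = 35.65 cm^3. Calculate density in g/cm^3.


Density = mass / volume
Density = 18.42 / 35.65 = 0.517 g/cm^3


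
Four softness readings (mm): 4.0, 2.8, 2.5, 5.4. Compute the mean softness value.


Sum = 4.0 + 2.8 + 2.5 + 5.4
Mean = 14.7 / 4 = 3.68 mm


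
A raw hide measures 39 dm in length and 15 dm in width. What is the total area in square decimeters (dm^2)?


Area = length x width
Area = 39 x 15 = 585 dm^2


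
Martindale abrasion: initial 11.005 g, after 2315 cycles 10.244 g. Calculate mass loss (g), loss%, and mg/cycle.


Mass loss = 0.761 g
Loss = 6.92%
Rate = 0.329 mg/cycle

Loss = 11.005 - 10.244 = 0.761 g
Loss% = 0.761 / 11.005 x 100 = 6.92%
Rate = 0.761 / 2315 x 1000 = 0.329 mg/cycle


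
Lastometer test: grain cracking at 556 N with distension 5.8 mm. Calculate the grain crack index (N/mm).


Grain crack index = force / distension
Index = 556 / 5.8 = 95.9 N/mm


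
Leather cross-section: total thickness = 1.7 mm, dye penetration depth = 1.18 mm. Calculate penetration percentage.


Penetration% = 1.18 / 1.7 x 100
Penetration = 69.4%


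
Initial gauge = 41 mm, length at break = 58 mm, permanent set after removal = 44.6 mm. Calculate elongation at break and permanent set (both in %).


Elongation at break = (58 - 41) / 41 x 100 = 41.5%
Permanent set = (44.6 - 41) / 41 x 100 = 8.8%


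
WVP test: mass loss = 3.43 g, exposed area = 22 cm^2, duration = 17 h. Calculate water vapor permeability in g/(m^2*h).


91.71 g/(m^2*h)

WVP = mass_loss / (area x time) x 10000
WVP = 3.43 / (22 x 17) x 10000
WVP = 3.43 / 374 x 10000 = 91.71 g/(m^2*h)


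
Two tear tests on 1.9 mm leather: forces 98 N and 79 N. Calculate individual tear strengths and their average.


Tear 1 = 51.6 N/mm
Tear 2 = 41.6 N/mm
Average = 46.6 N/mm


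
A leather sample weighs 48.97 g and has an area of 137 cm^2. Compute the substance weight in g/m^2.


Substance weight = mass / area x 10000
SW = 48.97 / 137 x 10000
SW = 3574.5 g/m^2


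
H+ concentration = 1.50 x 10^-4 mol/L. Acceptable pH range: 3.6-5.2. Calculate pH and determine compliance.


pH = -log10(1.50 x 10^-4) = 3.82
Range: 3.6 to 5.2
Compliant: Yes


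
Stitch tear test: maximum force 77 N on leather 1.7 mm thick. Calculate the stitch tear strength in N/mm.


45.3 N/mm

Stitch tear strength = force / thickness
STS = 77 / 1.7 = 45.3 N/mm


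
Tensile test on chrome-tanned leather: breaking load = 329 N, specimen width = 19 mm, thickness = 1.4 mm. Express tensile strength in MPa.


12.37 MPa

Cross-section = 19 x 1.4 = 26.6 mm^2
TS = 329 / 26.6 = 12.37 MPa
(1 N/mm^2 = 1 MPa)


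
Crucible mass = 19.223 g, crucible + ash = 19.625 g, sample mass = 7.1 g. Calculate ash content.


Ash mass = 19.625 - 19.223 = 0.402 g
Ash% = 0.402 / 7.1 x 100 = 5.66%


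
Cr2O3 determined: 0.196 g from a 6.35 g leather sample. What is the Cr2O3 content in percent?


Cr2O3% = 0.196 / 6.35 x 100
Cr2O3% = 3.09%


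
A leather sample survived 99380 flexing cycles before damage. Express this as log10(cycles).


5.00

log10(99380) = 5.00


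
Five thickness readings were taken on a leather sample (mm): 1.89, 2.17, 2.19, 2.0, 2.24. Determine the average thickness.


2.10 mm


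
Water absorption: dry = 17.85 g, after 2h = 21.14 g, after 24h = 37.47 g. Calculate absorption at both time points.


WA (2h) = (21.14 - 17.85) / 17.85 x 100 = 18.4%
WA (24h) = (37.47 - 17.85) / 17.85 x 100 = 109.9%


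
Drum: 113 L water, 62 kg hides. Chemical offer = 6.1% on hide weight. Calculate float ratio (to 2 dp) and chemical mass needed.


Float ratio = 113 / 62 = 1.82
Chemical = 62 x 6.1 / 100 = 3.782 kg


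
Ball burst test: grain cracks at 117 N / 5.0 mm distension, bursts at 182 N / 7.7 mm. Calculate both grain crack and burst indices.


Crack index = 23.4 N/mm
Burst index = 23.6 N/mm


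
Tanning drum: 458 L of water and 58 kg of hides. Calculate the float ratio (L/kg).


7.9


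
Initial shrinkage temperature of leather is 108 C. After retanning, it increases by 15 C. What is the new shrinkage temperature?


New Ts = 108 + 15 = 123 C


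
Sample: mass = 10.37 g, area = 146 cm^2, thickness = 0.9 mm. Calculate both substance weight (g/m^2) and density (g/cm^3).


Substance weight = 710.3 g/m^2
Density = 0.789 g/cm^3

SW = 10.37 / 146 x 10000 = 710.3 g/m^2
Volume = 146 x 0.9 / 10 = 13.14 cm^3
Density = 10.37 / 13.14 = 0.789 g/cm^3


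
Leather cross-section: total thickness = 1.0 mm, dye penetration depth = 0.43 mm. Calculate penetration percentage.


43.0%

Penetration% = 0.43 / 1.0 x 100
Penetration = 43.0%


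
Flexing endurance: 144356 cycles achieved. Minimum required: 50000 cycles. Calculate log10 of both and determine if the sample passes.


log10(144356) = 5.16
log10(50000) = 4.70
Passes: Yes


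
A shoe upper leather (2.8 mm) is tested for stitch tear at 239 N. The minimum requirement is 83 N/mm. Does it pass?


STS = 239 / 2.8 = 85.4 N/mm
Minimum required: 83 N/mm
Passes: Yes


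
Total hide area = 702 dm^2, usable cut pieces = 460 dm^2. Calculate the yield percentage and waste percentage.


Yield = 460 / 702 x 100 = 65.5%
Waste = 702 - 460 = 242 dm^2
Waste% = 100 - 65.5 = 34.5%


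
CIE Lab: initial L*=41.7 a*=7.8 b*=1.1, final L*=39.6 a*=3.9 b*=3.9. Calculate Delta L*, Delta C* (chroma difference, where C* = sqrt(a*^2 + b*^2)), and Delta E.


Delta L* = 39.6 - 41.7 = -2.1
C1* = sqrt((7.8)^2 + (1.1)^2) = 7.877
C2* = sqrt((3.9)^2 + (3.9)^2) = 5.515
Delta C* = 5.515 - 7.877 = -2.36
Delta E = sqrt((-2.1)^2 + (-3.9)^2 + (2.8)^2) = 5.24


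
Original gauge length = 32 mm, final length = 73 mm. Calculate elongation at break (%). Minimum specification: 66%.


Extension = 73 - 32 = 41 mm
Elongation = 41 / 32 x 100 = 128.1%
Minimum required: 66%
Meets specification: Yes


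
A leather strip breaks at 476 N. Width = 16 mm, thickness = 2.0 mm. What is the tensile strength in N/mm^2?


Cross-sectional area = 16 x 2.0 = 32.0 mm^2
Tensile strength = 476 / 32.0 = 14.88 N/mm^2


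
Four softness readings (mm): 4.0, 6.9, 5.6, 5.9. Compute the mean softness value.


Sum = 4.0 + 6.9 + 5.6 + 5.9
Mean = 22.4 / 4 = 5.60 mm


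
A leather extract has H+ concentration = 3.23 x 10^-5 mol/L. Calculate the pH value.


pH = -log10[H+]
pH = -log10(3.23 x 10^-5) = 4.49


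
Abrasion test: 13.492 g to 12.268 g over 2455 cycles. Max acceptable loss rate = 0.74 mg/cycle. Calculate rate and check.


Rate = 0.499 mg/cycle
Passes: Yes

Loss = 13.492 - 12.268 = 1.224 g
Rate = 1.224 g / 2455 cycles x 1000 = 0.499 mg/cycle
Max = 0.74 mg/cycle
Passes: Yes


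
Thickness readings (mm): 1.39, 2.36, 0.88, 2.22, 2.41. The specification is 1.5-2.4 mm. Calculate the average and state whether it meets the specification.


Average = 1.85 mm
Within specification: Yes

Sum = 9.26
Average = 9.26 / 5 = 1.85 mm
Specification range: 1.5 to 2.4 mm
Within spec: Yes


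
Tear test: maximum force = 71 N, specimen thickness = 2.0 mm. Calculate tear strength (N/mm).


Tear strength = force / thickness
Tear = 71 / 2.0 = 35.5 N/mm


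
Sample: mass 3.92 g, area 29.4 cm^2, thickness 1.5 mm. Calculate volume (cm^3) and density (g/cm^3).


Volume = 4.410 cm^3
Density = 0.889 g/cm^3

Thickness in cm = 1.5 / 10 = 0.15 cm
Volume = 29.4 x 0.15 = 4.410 cm^3
Density = 3.92 / 4.410 = 0.889 g/cm^3


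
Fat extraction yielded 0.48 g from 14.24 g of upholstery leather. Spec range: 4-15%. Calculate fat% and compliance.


Fat% = 0.48 / 14.24 x 100 = 3.4%
Spec range: 4-15%
Compliant: No


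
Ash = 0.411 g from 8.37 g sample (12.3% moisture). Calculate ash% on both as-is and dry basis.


As-is ash% = 0.411 / 8.37 x 100 = 4.91%
Dry mass = 8.37 x (100 - 12.3) / 100 = 7.34049 g
Dry-basis ash% = 0.411 / 7.34049 x 100 = 5.60%


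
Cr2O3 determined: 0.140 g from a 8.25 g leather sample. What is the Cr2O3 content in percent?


Cr2O3% = 0.140 / 8.25 x 100
Cr2O3% = 1.70%


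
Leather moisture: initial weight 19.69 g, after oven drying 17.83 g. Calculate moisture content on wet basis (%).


9.4%

Moisture = 19.69 - 17.83 = 1.86 g
MC = 1.86 / 19.69 x 100 = 9.4%


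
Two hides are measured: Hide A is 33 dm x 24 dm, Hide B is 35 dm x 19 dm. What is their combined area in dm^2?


1457 dm^2


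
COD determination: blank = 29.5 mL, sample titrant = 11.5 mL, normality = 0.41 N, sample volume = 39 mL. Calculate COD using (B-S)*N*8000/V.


COD = (29.5 - 11.5) x 0.41 x 8000 / 39
COD = 18.0 x 0.41 x 8000 / 39
COD = 1513.8 mg/L


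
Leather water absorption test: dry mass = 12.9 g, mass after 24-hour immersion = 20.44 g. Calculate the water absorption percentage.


Water absorbed = 20.44 - 12.9 = 7.54 g
WA% = 7.54 / 12.9 x 100 = 58.4%


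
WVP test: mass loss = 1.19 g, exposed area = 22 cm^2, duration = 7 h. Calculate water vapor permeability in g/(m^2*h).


WVP = mass_loss / (area x time) x 10000
WVP = 1.19 / (22 x 7) x 10000
WVP = 1.19 / 154 x 10000 = 77.27 g/(m^2*h)


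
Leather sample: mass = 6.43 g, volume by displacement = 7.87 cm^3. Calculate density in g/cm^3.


Density = mass / volume
Density = 6.43 / 7.87 = 0.817 g/cm^3


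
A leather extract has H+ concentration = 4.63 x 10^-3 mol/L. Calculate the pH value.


pH = -log10[H+]
pH = -log10(4.63 x 10^-3) = 2.33


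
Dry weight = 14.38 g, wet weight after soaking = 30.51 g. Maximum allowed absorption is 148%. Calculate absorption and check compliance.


Absorption = 112.2%
Compliant: Yes


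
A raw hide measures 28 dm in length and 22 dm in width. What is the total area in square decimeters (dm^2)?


616 dm^2


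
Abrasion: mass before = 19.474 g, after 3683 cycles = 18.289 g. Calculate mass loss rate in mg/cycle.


Mass loss = 19.474 - 18.289 = 1.185 g
Rate = 1.185 / 3683 x 1000 = 0.322 mg/cycle


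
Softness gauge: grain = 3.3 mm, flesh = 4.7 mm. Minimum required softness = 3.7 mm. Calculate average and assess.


Average softness = 4.00 mm
Meets requirement: Yes

Average = (3.3 + 4.7) / 2 = 4.00 mm
Minimum = 3.7 mm
Meets requirement: Yes


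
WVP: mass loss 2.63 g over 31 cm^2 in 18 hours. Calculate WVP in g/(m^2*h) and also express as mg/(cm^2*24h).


WVP = 47.13 g/(m^2*h)
Daily rate = 113.12 mg/(cm^2*24h)

WVP = 2.63 / (31 x 18) x 10000 = 47.13 g/(m^2*h)
Mass loss in mg = 2.63 x 1000 = 2630 mg
Per cm^2 per 24h in mg: 2630 x 24 / (31 x 18) = 63120 / 558 = 113.12 mg/(cm^2*24h)


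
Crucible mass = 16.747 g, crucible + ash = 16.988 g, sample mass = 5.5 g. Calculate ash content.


Ash mass = 16.988 - 16.747 = 0.241 g
Ash% = 0.241 / 5.5 x 100 = 4.38%


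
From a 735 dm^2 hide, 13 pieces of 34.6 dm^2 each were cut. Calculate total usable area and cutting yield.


Usable area = 449.8 dm^2
Yield = 61.2%


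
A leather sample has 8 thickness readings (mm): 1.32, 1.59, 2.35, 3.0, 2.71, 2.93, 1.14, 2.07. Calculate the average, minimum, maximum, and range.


Sum = 17.11
Average = 17.11 / 8 = 2.14 mm
Minimum = 1.14 mm
Maximum = 3.0 mm
Range = 3.0 - 1.14 = 1.86 mm


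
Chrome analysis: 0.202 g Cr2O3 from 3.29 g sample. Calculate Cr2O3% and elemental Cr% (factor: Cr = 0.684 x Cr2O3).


Cr2O3 = 6.14%
Cr = 4.20%

Cr2O3% = 0.202 / 3.29 x 100 = 6.14%
Cr% = 6.14 x 0.684 = 4.20%


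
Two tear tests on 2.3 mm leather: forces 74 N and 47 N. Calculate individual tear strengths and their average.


Tear 1 = 74 / 2.3 = 32.2 N/mm
Tear 2 = 47 / 2.3 = 20.4 N/mm
Average = (32.2 + 20.4) / 2 = 26.3 N/mm


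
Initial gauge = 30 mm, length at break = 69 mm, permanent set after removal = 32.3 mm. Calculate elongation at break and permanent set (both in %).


Elongation at break = 130.0%
Permanent set = 7.7%

Elongation at break = (69 - 30) / 30 x 100 = 130.0%
Permanent set = (32.3 - 30) / 30 x 100 = 7.7%


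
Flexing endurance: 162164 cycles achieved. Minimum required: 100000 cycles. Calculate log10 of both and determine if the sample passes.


Achieved: log10 = 5.21
Required: log10 = 5.00
Passes: Yes

log10(162164) = 5.21
log10(100000) = 5.00
Passes: Yes


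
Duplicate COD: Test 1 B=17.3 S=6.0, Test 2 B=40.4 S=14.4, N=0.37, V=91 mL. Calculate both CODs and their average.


COD1 = 367.6 mg/L
COD2 = 845.7 mg/L
Average = 606.7 mg/L

COD1 = (17.3 - 6.0) x 0.37 x 8000 / 91 = 367.6 mg/L
COD2 = (40.4 - 14.4) x 0.37 x 8000 / 91 = 845.7 mg/L
Average = (367.6 + 845.7) / 2 = 606.7 mg/L


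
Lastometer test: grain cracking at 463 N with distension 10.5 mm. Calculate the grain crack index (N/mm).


44.1 N/mm

Grain crack index = force / distension
Index = 463 / 10.5 = 44.1 N/mm


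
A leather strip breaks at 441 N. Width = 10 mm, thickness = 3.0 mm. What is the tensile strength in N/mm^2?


14.70 N/mm^2

Cross-sectional area = 10 x 3.0 = 30.0 mm^2
Tensile strength = 441 / 30.0 = 14.70 N/mm^2


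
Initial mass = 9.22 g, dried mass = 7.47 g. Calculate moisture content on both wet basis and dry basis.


Moisture lost = 9.22 - 7.47 = 1.75 g
Wet basis MC = 1.75 / 9.22 x 100 = 19.0%
Dry basis MC = 1.75 / 7.47 x 100 = 23.4%


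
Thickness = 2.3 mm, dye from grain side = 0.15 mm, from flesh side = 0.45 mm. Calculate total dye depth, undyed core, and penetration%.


Total dyed = 0.15 + 0.45 = 0.60 mm
Undyed core = 2.3 - 0.60 = 1.70 mm
Penetration = 0.60 / 2.3 x 100 = 26.1%


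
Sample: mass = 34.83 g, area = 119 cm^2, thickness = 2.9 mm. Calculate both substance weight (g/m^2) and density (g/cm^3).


Substance weight = 2926.9 g/m^2
Density = 1.009 g/cm^3

SW = 34.83 / 119 x 10000 = 2926.9 g/m^2
Volume = 119 x 2.9 / 10 = 34.51 cm^3
Density = 34.83 / 34.51 = 1.009 g/cm^3


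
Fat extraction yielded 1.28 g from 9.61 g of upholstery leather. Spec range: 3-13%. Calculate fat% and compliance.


Fat% = 1.28 / 9.61 x 100 = 13.3%
Spec range: 3-13%
Compliant: No


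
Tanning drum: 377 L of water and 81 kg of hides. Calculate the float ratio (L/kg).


4.7

Float ratio = water / hide weight
Ratio = 377 / 81 = 4.7


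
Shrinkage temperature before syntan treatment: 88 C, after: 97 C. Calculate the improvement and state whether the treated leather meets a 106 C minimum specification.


Improvement = 9 C
Meets 106 C spec: No

Improvement = 97 - 88 = 9 C
Spec check: 97 C >= 106 C? No


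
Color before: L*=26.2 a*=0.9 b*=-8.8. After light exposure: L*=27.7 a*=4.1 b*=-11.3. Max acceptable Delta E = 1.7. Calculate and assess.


dL = 1.5, da = 3.2, db = -2.5
dE = sqrt((1.5)^2 + (3.2)^2 + (-2.5)^2) = 4.33
Max = 1.7
Passes: No


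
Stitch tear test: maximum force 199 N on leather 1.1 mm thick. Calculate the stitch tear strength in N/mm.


Stitch tear strength = force / thickness
STS = 199 / 1.1 = 180.9 N/mm


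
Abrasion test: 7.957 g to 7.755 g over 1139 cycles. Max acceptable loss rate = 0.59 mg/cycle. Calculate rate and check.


Loss = 7.957 - 7.755 = 0.202 g
Rate = 0.202 g / 1139 cycles x 1000 = 0.177 mg/cycle
Max = 0.59 mg/cycle
Passes: Yes


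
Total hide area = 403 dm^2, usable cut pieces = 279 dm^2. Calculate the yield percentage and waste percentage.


Yield = 279 / 403 x 100 = 69.2%
Waste = 403 - 279 = 124 dm^2
Waste% = 100 - 69.2 = 30.8%


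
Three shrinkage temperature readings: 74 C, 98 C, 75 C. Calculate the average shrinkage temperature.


Average = (74 + 98 + 75) / 3
Average = 247 / 3 = 82.3 C


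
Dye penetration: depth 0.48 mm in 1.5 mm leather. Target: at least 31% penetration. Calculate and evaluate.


Penetration = 0.48 / 1.5 x 100 = 32.0%
Target: 31%
Meets target: Yes


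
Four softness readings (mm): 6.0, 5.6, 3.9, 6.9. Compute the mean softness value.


Sum = 6.0 + 5.6 + 3.9 + 6.9
Mean = 22.4 / 4 = 5.60 mm


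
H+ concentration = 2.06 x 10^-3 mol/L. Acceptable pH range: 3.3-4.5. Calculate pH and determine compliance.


pH = -log10(2.06 x 10^-3) = 2.69
Range: 3.3 to 4.5
Compliant: No


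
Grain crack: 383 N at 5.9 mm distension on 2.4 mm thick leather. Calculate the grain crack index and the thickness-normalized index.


Crack index = 64.9 N/mm
Normalized index = 27.0 N/mm per mm


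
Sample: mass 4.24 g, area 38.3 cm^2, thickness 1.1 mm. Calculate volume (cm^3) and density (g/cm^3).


Volume = 4.213 cm^3
Density = 1.006 g/cm^3


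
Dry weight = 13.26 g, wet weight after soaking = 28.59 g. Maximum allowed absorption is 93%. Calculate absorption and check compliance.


WA = (28.59 - 13.26) / 13.26 x 100 = 115.6%
Maximum allowed: 93%
Compliant: No


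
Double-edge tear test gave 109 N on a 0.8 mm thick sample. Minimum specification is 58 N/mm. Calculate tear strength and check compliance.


Tear strength = 109 / 0.8 = 136.3 N/mm
Required minimum = 58 N/mm
Compliant: Yes


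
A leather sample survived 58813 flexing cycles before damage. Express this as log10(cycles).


4.77

log10(58813) = 4.77


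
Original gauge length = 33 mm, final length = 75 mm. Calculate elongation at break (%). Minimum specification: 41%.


Elongation = 127.3%
Meets spec: Yes

Extension = 75 - 33 = 42 mm
Elongation = 42 / 33 x 100 = 127.3%
Minimum required: 41%
Meets specification: Yes


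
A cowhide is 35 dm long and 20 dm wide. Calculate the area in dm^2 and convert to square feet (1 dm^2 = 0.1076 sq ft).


Area = 35 x 20 = 700 dm^2
Conversion: 700 x 0.1076 = 75.32 sq ft


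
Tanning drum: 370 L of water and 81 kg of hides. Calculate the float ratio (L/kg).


Float ratio = water / hide weight
Ratio = 370 / 81 = 4.6


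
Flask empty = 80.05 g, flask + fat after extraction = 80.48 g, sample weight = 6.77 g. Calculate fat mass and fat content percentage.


Fat mass = 0.43 g
Fat content = 6.4%

Fat mass = 80.48 - 80.05 = 0.43 g
Fat% = 0.43 / 6.77 x 100 = 6.4%


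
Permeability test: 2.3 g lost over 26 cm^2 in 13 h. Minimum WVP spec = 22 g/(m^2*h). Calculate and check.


WVP = 68.05 g/(m^2*h)
Meets specification: Yes


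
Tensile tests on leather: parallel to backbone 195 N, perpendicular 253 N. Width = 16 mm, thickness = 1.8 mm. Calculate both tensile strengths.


Area = 16 x 1.8 = 28.8 mm^2
TS (parallel) = 195 / 28.8 = 6.77 N/mm^2
TS (perpendicular) = 253 / 28.8 = 8.78 N/mm^2


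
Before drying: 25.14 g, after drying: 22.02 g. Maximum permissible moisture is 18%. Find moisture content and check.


Moisture content = 12.4%
Acceptable: Yes

MC = (25.14 - 22.02) / 25.14 x 100 = 12.4%
Maximum: 18%
Acceptable: Yes


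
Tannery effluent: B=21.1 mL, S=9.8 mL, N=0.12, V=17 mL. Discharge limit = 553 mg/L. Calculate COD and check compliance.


COD = (21.1 - 9.8) x 0.12 x 8000 / 17 = 638.1 mg/L
Limit: 553 mg/L
Compliant: No


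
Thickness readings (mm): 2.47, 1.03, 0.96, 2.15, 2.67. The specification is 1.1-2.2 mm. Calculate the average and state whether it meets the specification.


Average = 1.86 mm
Within specification: Yes

Sum = 9.28
Average = 9.28 / 5 = 1.86 mm
Specification range: 1.1 to 2.2 mm
Within spec: Yes


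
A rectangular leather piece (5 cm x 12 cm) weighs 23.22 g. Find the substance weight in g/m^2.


3870.0 g/m^2

Area = 5 x 12 = 60 cm^2
SW = 23.22 / 60 x 10000 = 3870.0 g/m^2


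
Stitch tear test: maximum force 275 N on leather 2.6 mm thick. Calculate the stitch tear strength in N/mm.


105.8 N/mm


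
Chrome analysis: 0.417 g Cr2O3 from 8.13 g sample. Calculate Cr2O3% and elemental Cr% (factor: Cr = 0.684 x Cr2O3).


Cr2O3% = 0.417 / 8.13 x 100 = 5.13%
Cr% = 5.13 x 0.684 = 3.51%


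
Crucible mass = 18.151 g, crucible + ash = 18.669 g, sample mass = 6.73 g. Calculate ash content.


Ash mass = 18.669 - 18.151 = 0.518 g
Ash% = 0.518 / 6.73 x 100 = 7.70%


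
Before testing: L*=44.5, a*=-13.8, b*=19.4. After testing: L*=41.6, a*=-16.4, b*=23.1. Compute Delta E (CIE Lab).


Delta E = 5.37


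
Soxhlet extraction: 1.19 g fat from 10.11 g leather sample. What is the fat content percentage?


11.8%


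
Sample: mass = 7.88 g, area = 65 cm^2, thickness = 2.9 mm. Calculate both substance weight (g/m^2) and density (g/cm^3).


Substance weight = 1212.3 g/m^2
Density = 0.418 g/cm^3

SW = 7.88 / 65 x 10000 = 1212.3 g/m^2
Volume = 65 x 2.9 / 10 = 18.85 cm^3
Density = 7.88 / 18.85 = 0.418 g/cm^3


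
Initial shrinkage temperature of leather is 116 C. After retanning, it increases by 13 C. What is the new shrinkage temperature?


New Ts = 116 + 13 = 129 C


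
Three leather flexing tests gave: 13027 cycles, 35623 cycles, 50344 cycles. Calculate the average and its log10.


Average = 32998 cycles
log10 = 4.52

Average = (13027 + 35623 + 50344) / 3 = 32998 cycles
log10(32998) = 4.52


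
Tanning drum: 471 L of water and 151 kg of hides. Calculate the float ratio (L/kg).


Float ratio = water / hide weight
Ratio = 471 / 151 = 3.1
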